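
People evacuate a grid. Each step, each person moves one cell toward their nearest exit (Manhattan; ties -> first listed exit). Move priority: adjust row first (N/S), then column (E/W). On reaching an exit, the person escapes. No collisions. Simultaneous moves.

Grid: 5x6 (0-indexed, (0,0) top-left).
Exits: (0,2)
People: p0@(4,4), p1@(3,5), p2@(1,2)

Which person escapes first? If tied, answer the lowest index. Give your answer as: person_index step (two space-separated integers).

Step 1: p0:(4,4)->(3,4) | p1:(3,5)->(2,5) | p2:(1,2)->(0,2)->EXIT
Step 2: p0:(3,4)->(2,4) | p1:(2,5)->(1,5) | p2:escaped
Step 3: p0:(2,4)->(1,4) | p1:(1,5)->(0,5) | p2:escaped
Step 4: p0:(1,4)->(0,4) | p1:(0,5)->(0,4) | p2:escaped
Step 5: p0:(0,4)->(0,3) | p1:(0,4)->(0,3) | p2:escaped
Step 6: p0:(0,3)->(0,2)->EXIT | p1:(0,3)->(0,2)->EXIT | p2:escaped
Exit steps: [6, 6, 1]
First to escape: p2 at step 1

Answer: 2 1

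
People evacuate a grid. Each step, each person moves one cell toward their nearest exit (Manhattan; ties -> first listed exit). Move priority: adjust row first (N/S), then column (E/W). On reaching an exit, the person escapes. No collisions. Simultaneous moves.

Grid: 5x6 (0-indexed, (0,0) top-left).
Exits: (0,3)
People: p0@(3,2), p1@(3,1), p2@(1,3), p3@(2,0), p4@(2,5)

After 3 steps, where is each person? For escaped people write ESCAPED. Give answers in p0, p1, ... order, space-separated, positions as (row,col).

Step 1: p0:(3,2)->(2,2) | p1:(3,1)->(2,1) | p2:(1,3)->(0,3)->EXIT | p3:(2,0)->(1,0) | p4:(2,5)->(1,5)
Step 2: p0:(2,2)->(1,2) | p1:(2,1)->(1,1) | p2:escaped | p3:(1,0)->(0,0) | p4:(1,5)->(0,5)
Step 3: p0:(1,2)->(0,2) | p1:(1,1)->(0,1) | p2:escaped | p3:(0,0)->(0,1) | p4:(0,5)->(0,4)

(0,2) (0,1) ESCAPED (0,1) (0,4)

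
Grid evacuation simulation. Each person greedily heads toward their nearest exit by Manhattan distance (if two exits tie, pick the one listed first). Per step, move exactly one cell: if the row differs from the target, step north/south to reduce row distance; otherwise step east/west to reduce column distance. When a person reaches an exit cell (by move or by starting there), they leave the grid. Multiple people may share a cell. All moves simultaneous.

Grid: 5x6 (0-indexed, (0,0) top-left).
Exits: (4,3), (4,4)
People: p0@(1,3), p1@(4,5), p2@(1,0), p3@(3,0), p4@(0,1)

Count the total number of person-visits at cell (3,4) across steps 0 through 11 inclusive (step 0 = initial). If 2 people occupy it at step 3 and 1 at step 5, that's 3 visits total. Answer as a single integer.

Step 0: p0@(1,3) p1@(4,5) p2@(1,0) p3@(3,0) p4@(0,1) -> at (3,4): 0 [-], cum=0
Step 1: p0@(2,3) p1@ESC p2@(2,0) p3@(4,0) p4@(1,1) -> at (3,4): 0 [-], cum=0
Step 2: p0@(3,3) p1@ESC p2@(3,0) p3@(4,1) p4@(2,1) -> at (3,4): 0 [-], cum=0
Step 3: p0@ESC p1@ESC p2@(4,0) p3@(4,2) p4@(3,1) -> at (3,4): 0 [-], cum=0
Step 4: p0@ESC p1@ESC p2@(4,1) p3@ESC p4@(4,1) -> at (3,4): 0 [-], cum=0
Step 5: p0@ESC p1@ESC p2@(4,2) p3@ESC p4@(4,2) -> at (3,4): 0 [-], cum=0
Step 6: p0@ESC p1@ESC p2@ESC p3@ESC p4@ESC -> at (3,4): 0 [-], cum=0
Total visits = 0

Answer: 0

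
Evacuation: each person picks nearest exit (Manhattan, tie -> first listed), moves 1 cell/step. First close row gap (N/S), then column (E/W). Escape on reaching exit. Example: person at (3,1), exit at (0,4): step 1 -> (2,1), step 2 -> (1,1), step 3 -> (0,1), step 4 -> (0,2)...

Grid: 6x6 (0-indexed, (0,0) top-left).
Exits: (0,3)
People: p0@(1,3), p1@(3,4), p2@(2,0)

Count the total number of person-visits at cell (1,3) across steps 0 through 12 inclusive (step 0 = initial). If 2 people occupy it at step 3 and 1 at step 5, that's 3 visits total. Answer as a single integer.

Step 0: p0@(1,3) p1@(3,4) p2@(2,0) -> at (1,3): 1 [p0], cum=1
Step 1: p0@ESC p1@(2,4) p2@(1,0) -> at (1,3): 0 [-], cum=1
Step 2: p0@ESC p1@(1,4) p2@(0,0) -> at (1,3): 0 [-], cum=1
Step 3: p0@ESC p1@(0,4) p2@(0,1) -> at (1,3): 0 [-], cum=1
Step 4: p0@ESC p1@ESC p2@(0,2) -> at (1,3): 0 [-], cum=1
Step 5: p0@ESC p1@ESC p2@ESC -> at (1,3): 0 [-], cum=1
Total visits = 1

Answer: 1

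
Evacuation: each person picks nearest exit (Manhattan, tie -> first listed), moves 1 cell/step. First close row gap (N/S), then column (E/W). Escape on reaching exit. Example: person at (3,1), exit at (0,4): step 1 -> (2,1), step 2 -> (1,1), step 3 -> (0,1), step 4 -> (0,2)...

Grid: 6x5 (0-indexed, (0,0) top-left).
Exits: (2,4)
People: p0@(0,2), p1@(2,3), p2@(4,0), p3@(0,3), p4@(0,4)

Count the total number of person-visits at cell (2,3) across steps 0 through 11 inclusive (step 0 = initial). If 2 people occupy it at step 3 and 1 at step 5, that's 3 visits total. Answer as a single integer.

Answer: 4

Derivation:
Step 0: p0@(0,2) p1@(2,3) p2@(4,0) p3@(0,3) p4@(0,4) -> at (2,3): 1 [p1], cum=1
Step 1: p0@(1,2) p1@ESC p2@(3,0) p3@(1,3) p4@(1,4) -> at (2,3): 0 [-], cum=1
Step 2: p0@(2,2) p1@ESC p2@(2,0) p3@(2,3) p4@ESC -> at (2,3): 1 [p3], cum=2
Step 3: p0@(2,3) p1@ESC p2@(2,1) p3@ESC p4@ESC -> at (2,3): 1 [p0], cum=3
Step 4: p0@ESC p1@ESC p2@(2,2) p3@ESC p4@ESC -> at (2,3): 0 [-], cum=3
Step 5: p0@ESC p1@ESC p2@(2,3) p3@ESC p4@ESC -> at (2,3): 1 [p2], cum=4
Step 6: p0@ESC p1@ESC p2@ESC p3@ESC p4@ESC -> at (2,3): 0 [-], cum=4
Total visits = 4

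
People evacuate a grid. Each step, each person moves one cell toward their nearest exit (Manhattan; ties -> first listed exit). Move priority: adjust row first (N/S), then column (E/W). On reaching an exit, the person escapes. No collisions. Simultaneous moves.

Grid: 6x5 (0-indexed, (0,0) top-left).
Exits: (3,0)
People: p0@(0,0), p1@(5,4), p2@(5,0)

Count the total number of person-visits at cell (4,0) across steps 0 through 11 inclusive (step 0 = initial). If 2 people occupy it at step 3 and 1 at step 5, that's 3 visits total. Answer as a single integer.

Step 0: p0@(0,0) p1@(5,4) p2@(5,0) -> at (4,0): 0 [-], cum=0
Step 1: p0@(1,0) p1@(4,4) p2@(4,0) -> at (4,0): 1 [p2], cum=1
Step 2: p0@(2,0) p1@(3,4) p2@ESC -> at (4,0): 0 [-], cum=1
Step 3: p0@ESC p1@(3,3) p2@ESC -> at (4,0): 0 [-], cum=1
Step 4: p0@ESC p1@(3,2) p2@ESC -> at (4,0): 0 [-], cum=1
Step 5: p0@ESC p1@(3,1) p2@ESC -> at (4,0): 0 [-], cum=1
Step 6: p0@ESC p1@ESC p2@ESC -> at (4,0): 0 [-], cum=1
Total visits = 1

Answer: 1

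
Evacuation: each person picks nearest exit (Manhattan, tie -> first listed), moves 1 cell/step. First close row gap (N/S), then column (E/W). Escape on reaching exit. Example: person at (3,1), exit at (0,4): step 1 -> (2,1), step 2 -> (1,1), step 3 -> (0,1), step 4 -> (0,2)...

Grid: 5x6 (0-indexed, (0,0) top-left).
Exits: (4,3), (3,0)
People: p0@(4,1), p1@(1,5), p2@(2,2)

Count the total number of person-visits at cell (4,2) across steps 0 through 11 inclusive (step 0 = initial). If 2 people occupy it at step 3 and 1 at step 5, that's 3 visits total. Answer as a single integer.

Step 0: p0@(4,1) p1@(1,5) p2@(2,2) -> at (4,2): 0 [-], cum=0
Step 1: p0@(4,2) p1@(2,5) p2@(3,2) -> at (4,2): 1 [p0], cum=1
Step 2: p0@ESC p1@(3,5) p2@(4,2) -> at (4,2): 1 [p2], cum=2
Step 3: p0@ESC p1@(4,5) p2@ESC -> at (4,2): 0 [-], cum=2
Step 4: p0@ESC p1@(4,4) p2@ESC -> at (4,2): 0 [-], cum=2
Step 5: p0@ESC p1@ESC p2@ESC -> at (4,2): 0 [-], cum=2
Total visits = 2

Answer: 2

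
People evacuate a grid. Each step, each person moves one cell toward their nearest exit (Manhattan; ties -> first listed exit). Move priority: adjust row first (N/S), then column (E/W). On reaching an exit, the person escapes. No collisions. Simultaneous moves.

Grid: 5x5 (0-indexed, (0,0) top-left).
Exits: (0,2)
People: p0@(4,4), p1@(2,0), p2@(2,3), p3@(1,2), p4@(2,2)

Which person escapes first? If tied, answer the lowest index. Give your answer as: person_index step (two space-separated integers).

Answer: 3 1

Derivation:
Step 1: p0:(4,4)->(3,4) | p1:(2,0)->(1,0) | p2:(2,3)->(1,3) | p3:(1,2)->(0,2)->EXIT | p4:(2,2)->(1,2)
Step 2: p0:(3,4)->(2,4) | p1:(1,0)->(0,0) | p2:(1,3)->(0,3) | p3:escaped | p4:(1,2)->(0,2)->EXIT
Step 3: p0:(2,4)->(1,4) | p1:(0,0)->(0,1) | p2:(0,3)->(0,2)->EXIT | p3:escaped | p4:escaped
Step 4: p0:(1,4)->(0,4) | p1:(0,1)->(0,2)->EXIT | p2:escaped | p3:escaped | p4:escaped
Step 5: p0:(0,4)->(0,3) | p1:escaped | p2:escaped | p3:escaped | p4:escaped
Step 6: p0:(0,3)->(0,2)->EXIT | p1:escaped | p2:escaped | p3:escaped | p4:escaped
Exit steps: [6, 4, 3, 1, 2]
First to escape: p3 at step 1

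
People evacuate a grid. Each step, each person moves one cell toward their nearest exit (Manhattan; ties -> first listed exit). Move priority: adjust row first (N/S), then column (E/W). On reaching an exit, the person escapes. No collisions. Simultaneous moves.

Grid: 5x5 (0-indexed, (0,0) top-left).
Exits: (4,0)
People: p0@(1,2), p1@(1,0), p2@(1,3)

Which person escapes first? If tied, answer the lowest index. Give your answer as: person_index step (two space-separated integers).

Step 1: p0:(1,2)->(2,2) | p1:(1,0)->(2,0) | p2:(1,3)->(2,3)
Step 2: p0:(2,2)->(3,2) | p1:(2,0)->(3,0) | p2:(2,3)->(3,3)
Step 3: p0:(3,2)->(4,2) | p1:(3,0)->(4,0)->EXIT | p2:(3,3)->(4,3)
Step 4: p0:(4,2)->(4,1) | p1:escaped | p2:(4,3)->(4,2)
Step 5: p0:(4,1)->(4,0)->EXIT | p1:escaped | p2:(4,2)->(4,1)
Step 6: p0:escaped | p1:escaped | p2:(4,1)->(4,0)->EXIT
Exit steps: [5, 3, 6]
First to escape: p1 at step 3

Answer: 1 3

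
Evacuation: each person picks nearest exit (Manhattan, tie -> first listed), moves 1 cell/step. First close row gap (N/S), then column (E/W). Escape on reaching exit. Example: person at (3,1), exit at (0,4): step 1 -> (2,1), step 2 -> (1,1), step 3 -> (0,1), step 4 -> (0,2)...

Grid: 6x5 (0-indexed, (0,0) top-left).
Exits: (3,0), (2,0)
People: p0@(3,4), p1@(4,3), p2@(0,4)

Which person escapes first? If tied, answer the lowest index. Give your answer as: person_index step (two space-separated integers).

Answer: 0 4

Derivation:
Step 1: p0:(3,4)->(3,3) | p1:(4,3)->(3,3) | p2:(0,4)->(1,4)
Step 2: p0:(3,3)->(3,2) | p1:(3,3)->(3,2) | p2:(1,4)->(2,4)
Step 3: p0:(3,2)->(3,1) | p1:(3,2)->(3,1) | p2:(2,4)->(2,3)
Step 4: p0:(3,1)->(3,0)->EXIT | p1:(3,1)->(3,0)->EXIT | p2:(2,3)->(2,2)
Step 5: p0:escaped | p1:escaped | p2:(2,2)->(2,1)
Step 6: p0:escaped | p1:escaped | p2:(2,1)->(2,0)->EXIT
Exit steps: [4, 4, 6]
First to escape: p0 at step 4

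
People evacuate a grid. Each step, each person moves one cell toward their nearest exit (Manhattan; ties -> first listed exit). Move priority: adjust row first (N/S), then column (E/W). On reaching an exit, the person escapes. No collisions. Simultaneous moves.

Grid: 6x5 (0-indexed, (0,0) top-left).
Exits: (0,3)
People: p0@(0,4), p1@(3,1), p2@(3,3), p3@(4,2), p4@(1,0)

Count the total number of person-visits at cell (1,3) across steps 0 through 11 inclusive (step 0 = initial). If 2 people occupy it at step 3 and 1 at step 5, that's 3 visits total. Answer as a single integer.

Answer: 1

Derivation:
Step 0: p0@(0,4) p1@(3,1) p2@(3,3) p3@(4,2) p4@(1,0) -> at (1,3): 0 [-], cum=0
Step 1: p0@ESC p1@(2,1) p2@(2,3) p3@(3,2) p4@(0,0) -> at (1,3): 0 [-], cum=0
Step 2: p0@ESC p1@(1,1) p2@(1,3) p3@(2,2) p4@(0,1) -> at (1,3): 1 [p2], cum=1
Step 3: p0@ESC p1@(0,1) p2@ESC p3@(1,2) p4@(0,2) -> at (1,3): 0 [-], cum=1
Step 4: p0@ESC p1@(0,2) p2@ESC p3@(0,2) p4@ESC -> at (1,3): 0 [-], cum=1
Step 5: p0@ESC p1@ESC p2@ESC p3@ESC p4@ESC -> at (1,3): 0 [-], cum=1
Total visits = 1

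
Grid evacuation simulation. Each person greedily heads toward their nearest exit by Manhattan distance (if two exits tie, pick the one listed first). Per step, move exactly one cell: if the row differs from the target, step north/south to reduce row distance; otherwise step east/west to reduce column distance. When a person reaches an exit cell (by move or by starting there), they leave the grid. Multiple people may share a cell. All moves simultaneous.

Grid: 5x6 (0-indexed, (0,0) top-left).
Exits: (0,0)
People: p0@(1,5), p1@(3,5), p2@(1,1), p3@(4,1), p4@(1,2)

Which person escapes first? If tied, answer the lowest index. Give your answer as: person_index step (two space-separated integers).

Step 1: p0:(1,5)->(0,5) | p1:(3,5)->(2,5) | p2:(1,1)->(0,1) | p3:(4,1)->(3,1) | p4:(1,2)->(0,2)
Step 2: p0:(0,5)->(0,4) | p1:(2,5)->(1,5) | p2:(0,1)->(0,0)->EXIT | p3:(3,1)->(2,1) | p4:(0,2)->(0,1)
Step 3: p0:(0,4)->(0,3) | p1:(1,5)->(0,5) | p2:escaped | p3:(2,1)->(1,1) | p4:(0,1)->(0,0)->EXIT
Step 4: p0:(0,3)->(0,2) | p1:(0,5)->(0,4) | p2:escaped | p3:(1,1)->(0,1) | p4:escaped
Step 5: p0:(0,2)->(0,1) | p1:(0,4)->(0,3) | p2:escaped | p3:(0,1)->(0,0)->EXIT | p4:escaped
Step 6: p0:(0,1)->(0,0)->EXIT | p1:(0,3)->(0,2) | p2:escaped | p3:escaped | p4:escaped
Step 7: p0:escaped | p1:(0,2)->(0,1) | p2:escaped | p3:escaped | p4:escaped
Step 8: p0:escaped | p1:(0,1)->(0,0)->EXIT | p2:escaped | p3:escaped | p4:escaped
Exit steps: [6, 8, 2, 5, 3]
First to escape: p2 at step 2

Answer: 2 2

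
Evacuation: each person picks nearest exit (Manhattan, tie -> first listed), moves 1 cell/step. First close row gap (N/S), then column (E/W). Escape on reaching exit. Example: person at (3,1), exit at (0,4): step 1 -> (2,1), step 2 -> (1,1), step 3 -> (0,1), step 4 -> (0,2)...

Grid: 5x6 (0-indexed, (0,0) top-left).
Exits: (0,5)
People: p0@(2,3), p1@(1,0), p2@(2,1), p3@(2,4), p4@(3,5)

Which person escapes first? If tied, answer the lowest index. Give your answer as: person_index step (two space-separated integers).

Answer: 3 3

Derivation:
Step 1: p0:(2,3)->(1,3) | p1:(1,0)->(0,0) | p2:(2,1)->(1,1) | p3:(2,4)->(1,4) | p4:(3,5)->(2,5)
Step 2: p0:(1,3)->(0,3) | p1:(0,0)->(0,1) | p2:(1,1)->(0,1) | p3:(1,4)->(0,4) | p4:(2,5)->(1,5)
Step 3: p0:(0,3)->(0,4) | p1:(0,1)->(0,2) | p2:(0,1)->(0,2) | p3:(0,4)->(0,5)->EXIT | p4:(1,5)->(0,5)->EXIT
Step 4: p0:(0,4)->(0,5)->EXIT | p1:(0,2)->(0,3) | p2:(0,2)->(0,3) | p3:escaped | p4:escaped
Step 5: p0:escaped | p1:(0,3)->(0,4) | p2:(0,3)->(0,4) | p3:escaped | p4:escaped
Step 6: p0:escaped | p1:(0,4)->(0,5)->EXIT | p2:(0,4)->(0,5)->EXIT | p3:escaped | p4:escaped
Exit steps: [4, 6, 6, 3, 3]
First to escape: p3 at step 3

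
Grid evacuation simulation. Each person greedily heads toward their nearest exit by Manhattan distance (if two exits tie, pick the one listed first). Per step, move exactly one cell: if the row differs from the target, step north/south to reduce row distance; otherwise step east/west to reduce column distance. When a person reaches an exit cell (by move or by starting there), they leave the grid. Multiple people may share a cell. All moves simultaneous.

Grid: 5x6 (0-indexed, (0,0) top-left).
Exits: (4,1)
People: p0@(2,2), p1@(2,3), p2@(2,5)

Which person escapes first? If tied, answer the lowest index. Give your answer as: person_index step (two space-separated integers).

Answer: 0 3

Derivation:
Step 1: p0:(2,2)->(3,2) | p1:(2,3)->(3,3) | p2:(2,5)->(3,5)
Step 2: p0:(3,2)->(4,2) | p1:(3,3)->(4,3) | p2:(3,5)->(4,5)
Step 3: p0:(4,2)->(4,1)->EXIT | p1:(4,3)->(4,2) | p2:(4,5)->(4,4)
Step 4: p0:escaped | p1:(4,2)->(4,1)->EXIT | p2:(4,4)->(4,3)
Step 5: p0:escaped | p1:escaped | p2:(4,3)->(4,2)
Step 6: p0:escaped | p1:escaped | p2:(4,2)->(4,1)->EXIT
Exit steps: [3, 4, 6]
First to escape: p0 at step 3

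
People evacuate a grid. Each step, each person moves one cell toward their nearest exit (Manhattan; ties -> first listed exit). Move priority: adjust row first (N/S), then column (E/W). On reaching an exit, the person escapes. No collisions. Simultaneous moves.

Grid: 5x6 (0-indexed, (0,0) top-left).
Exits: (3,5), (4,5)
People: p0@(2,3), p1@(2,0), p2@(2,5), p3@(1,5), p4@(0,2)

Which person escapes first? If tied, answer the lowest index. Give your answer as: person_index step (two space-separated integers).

Answer: 2 1

Derivation:
Step 1: p0:(2,3)->(3,3) | p1:(2,0)->(3,0) | p2:(2,5)->(3,5)->EXIT | p3:(1,5)->(2,5) | p4:(0,2)->(1,2)
Step 2: p0:(3,3)->(3,4) | p1:(3,0)->(3,1) | p2:escaped | p3:(2,5)->(3,5)->EXIT | p4:(1,2)->(2,2)
Step 3: p0:(3,4)->(3,5)->EXIT | p1:(3,1)->(3,2) | p2:escaped | p3:escaped | p4:(2,2)->(3,2)
Step 4: p0:escaped | p1:(3,2)->(3,3) | p2:escaped | p3:escaped | p4:(3,2)->(3,3)
Step 5: p0:escaped | p1:(3,3)->(3,4) | p2:escaped | p3:escaped | p4:(3,3)->(3,4)
Step 6: p0:escaped | p1:(3,4)->(3,5)->EXIT | p2:escaped | p3:escaped | p4:(3,4)->(3,5)->EXIT
Exit steps: [3, 6, 1, 2, 6]
First to escape: p2 at step 1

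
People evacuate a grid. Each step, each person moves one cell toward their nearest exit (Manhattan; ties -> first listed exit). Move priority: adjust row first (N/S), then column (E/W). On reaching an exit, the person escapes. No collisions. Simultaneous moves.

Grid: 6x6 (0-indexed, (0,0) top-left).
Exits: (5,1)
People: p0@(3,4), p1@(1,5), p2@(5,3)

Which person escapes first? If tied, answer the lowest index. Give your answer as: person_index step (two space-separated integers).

Answer: 2 2

Derivation:
Step 1: p0:(3,4)->(4,4) | p1:(1,5)->(2,5) | p2:(5,3)->(5,2)
Step 2: p0:(4,4)->(5,4) | p1:(2,5)->(3,5) | p2:(5,2)->(5,1)->EXIT
Step 3: p0:(5,4)->(5,3) | p1:(3,5)->(4,5) | p2:escaped
Step 4: p0:(5,3)->(5,2) | p1:(4,5)->(5,5) | p2:escaped
Step 5: p0:(5,2)->(5,1)->EXIT | p1:(5,5)->(5,4) | p2:escaped
Step 6: p0:escaped | p1:(5,4)->(5,3) | p2:escaped
Step 7: p0:escaped | p1:(5,3)->(5,2) | p2:escaped
Step 8: p0:escaped | p1:(5,2)->(5,1)->EXIT | p2:escaped
Exit steps: [5, 8, 2]
First to escape: p2 at step 2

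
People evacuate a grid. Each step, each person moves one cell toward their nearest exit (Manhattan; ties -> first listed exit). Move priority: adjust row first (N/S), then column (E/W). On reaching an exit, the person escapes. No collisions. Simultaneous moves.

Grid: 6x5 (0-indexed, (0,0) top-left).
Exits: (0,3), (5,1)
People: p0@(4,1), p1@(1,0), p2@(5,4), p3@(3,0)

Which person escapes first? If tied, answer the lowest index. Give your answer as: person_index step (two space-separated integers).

Step 1: p0:(4,1)->(5,1)->EXIT | p1:(1,0)->(0,0) | p2:(5,4)->(5,3) | p3:(3,0)->(4,0)
Step 2: p0:escaped | p1:(0,0)->(0,1) | p2:(5,3)->(5,2) | p3:(4,0)->(5,0)
Step 3: p0:escaped | p1:(0,1)->(0,2) | p2:(5,2)->(5,1)->EXIT | p3:(5,0)->(5,1)->EXIT
Step 4: p0:escaped | p1:(0,2)->(0,3)->EXIT | p2:escaped | p3:escaped
Exit steps: [1, 4, 3, 3]
First to escape: p0 at step 1

Answer: 0 1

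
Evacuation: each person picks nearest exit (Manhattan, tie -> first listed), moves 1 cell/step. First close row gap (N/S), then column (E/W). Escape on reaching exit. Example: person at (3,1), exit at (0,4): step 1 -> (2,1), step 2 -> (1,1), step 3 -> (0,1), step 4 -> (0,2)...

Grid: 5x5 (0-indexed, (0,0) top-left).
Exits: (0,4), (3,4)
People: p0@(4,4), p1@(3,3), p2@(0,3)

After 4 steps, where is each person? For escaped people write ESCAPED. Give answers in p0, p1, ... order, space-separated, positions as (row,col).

Step 1: p0:(4,4)->(3,4)->EXIT | p1:(3,3)->(3,4)->EXIT | p2:(0,3)->(0,4)->EXIT

ESCAPED ESCAPED ESCAPED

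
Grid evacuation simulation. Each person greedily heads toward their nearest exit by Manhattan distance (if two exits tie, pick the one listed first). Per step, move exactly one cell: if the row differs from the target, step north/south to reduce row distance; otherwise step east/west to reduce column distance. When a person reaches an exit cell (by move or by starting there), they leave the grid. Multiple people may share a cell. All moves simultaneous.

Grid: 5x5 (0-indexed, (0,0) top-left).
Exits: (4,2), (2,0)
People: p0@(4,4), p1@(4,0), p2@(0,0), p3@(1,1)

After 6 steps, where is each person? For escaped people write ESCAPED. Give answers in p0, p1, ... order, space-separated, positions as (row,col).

Step 1: p0:(4,4)->(4,3) | p1:(4,0)->(4,1) | p2:(0,0)->(1,0) | p3:(1,1)->(2,1)
Step 2: p0:(4,3)->(4,2)->EXIT | p1:(4,1)->(4,2)->EXIT | p2:(1,0)->(2,0)->EXIT | p3:(2,1)->(2,0)->EXIT

ESCAPED ESCAPED ESCAPED ESCAPED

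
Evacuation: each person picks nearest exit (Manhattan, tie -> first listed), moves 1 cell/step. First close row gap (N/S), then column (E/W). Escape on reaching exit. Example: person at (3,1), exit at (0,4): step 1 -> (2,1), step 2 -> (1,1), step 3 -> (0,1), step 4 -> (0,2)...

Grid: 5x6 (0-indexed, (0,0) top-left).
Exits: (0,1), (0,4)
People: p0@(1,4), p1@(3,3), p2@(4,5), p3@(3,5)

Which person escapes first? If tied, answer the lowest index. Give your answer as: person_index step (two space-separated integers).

Step 1: p0:(1,4)->(0,4)->EXIT | p1:(3,3)->(2,3) | p2:(4,5)->(3,5) | p3:(3,5)->(2,5)
Step 2: p0:escaped | p1:(2,3)->(1,3) | p2:(3,5)->(2,5) | p3:(2,5)->(1,5)
Step 3: p0:escaped | p1:(1,3)->(0,3) | p2:(2,5)->(1,5) | p3:(1,5)->(0,5)
Step 4: p0:escaped | p1:(0,3)->(0,4)->EXIT | p2:(1,5)->(0,5) | p3:(0,5)->(0,4)->EXIT
Step 5: p0:escaped | p1:escaped | p2:(0,5)->(0,4)->EXIT | p3:escaped
Exit steps: [1, 4, 5, 4]
First to escape: p0 at step 1

Answer: 0 1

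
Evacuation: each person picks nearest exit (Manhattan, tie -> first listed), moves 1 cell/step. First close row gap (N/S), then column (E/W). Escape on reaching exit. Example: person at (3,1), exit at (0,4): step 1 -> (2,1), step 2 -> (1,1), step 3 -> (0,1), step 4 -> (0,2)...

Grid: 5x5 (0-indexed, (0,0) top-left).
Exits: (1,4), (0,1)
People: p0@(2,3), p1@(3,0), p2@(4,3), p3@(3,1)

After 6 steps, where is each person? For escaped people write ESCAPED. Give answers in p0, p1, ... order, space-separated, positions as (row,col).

Step 1: p0:(2,3)->(1,3) | p1:(3,0)->(2,0) | p2:(4,3)->(3,3) | p3:(3,1)->(2,1)
Step 2: p0:(1,3)->(1,4)->EXIT | p1:(2,0)->(1,0) | p2:(3,3)->(2,3) | p3:(2,1)->(1,1)
Step 3: p0:escaped | p1:(1,0)->(0,0) | p2:(2,3)->(1,3) | p3:(1,1)->(0,1)->EXIT
Step 4: p0:escaped | p1:(0,0)->(0,1)->EXIT | p2:(1,3)->(1,4)->EXIT | p3:escaped

ESCAPED ESCAPED ESCAPED ESCAPED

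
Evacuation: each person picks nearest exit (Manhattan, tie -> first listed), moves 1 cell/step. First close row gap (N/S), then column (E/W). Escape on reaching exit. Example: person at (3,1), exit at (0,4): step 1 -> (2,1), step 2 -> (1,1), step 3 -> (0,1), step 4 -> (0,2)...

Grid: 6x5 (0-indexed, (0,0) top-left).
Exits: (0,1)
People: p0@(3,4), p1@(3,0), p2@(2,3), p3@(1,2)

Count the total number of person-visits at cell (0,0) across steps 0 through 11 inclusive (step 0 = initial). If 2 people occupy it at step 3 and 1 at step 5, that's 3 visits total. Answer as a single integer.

Answer: 1

Derivation:
Step 0: p0@(3,4) p1@(3,0) p2@(2,3) p3@(1,2) -> at (0,0): 0 [-], cum=0
Step 1: p0@(2,4) p1@(2,0) p2@(1,3) p3@(0,2) -> at (0,0): 0 [-], cum=0
Step 2: p0@(1,4) p1@(1,0) p2@(0,3) p3@ESC -> at (0,0): 0 [-], cum=0
Step 3: p0@(0,4) p1@(0,0) p2@(0,2) p3@ESC -> at (0,0): 1 [p1], cum=1
Step 4: p0@(0,3) p1@ESC p2@ESC p3@ESC -> at (0,0): 0 [-], cum=1
Step 5: p0@(0,2) p1@ESC p2@ESC p3@ESC -> at (0,0): 0 [-], cum=1
Step 6: p0@ESC p1@ESC p2@ESC p3@ESC -> at (0,0): 0 [-], cum=1
Total visits = 1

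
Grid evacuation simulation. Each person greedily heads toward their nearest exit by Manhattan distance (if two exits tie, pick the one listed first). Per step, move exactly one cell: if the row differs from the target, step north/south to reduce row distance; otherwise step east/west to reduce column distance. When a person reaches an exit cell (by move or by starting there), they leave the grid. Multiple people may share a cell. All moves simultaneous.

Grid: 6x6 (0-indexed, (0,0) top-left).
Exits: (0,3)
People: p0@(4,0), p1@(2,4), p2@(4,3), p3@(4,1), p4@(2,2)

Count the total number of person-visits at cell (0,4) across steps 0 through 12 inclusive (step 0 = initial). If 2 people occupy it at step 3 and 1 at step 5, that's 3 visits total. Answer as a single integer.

Step 0: p0@(4,0) p1@(2,4) p2@(4,3) p3@(4,1) p4@(2,2) -> at (0,4): 0 [-], cum=0
Step 1: p0@(3,0) p1@(1,4) p2@(3,3) p3@(3,1) p4@(1,2) -> at (0,4): 0 [-], cum=0
Step 2: p0@(2,0) p1@(0,4) p2@(2,3) p3@(2,1) p4@(0,2) -> at (0,4): 1 [p1], cum=1
Step 3: p0@(1,0) p1@ESC p2@(1,3) p3@(1,1) p4@ESC -> at (0,4): 0 [-], cum=1
Step 4: p0@(0,0) p1@ESC p2@ESC p3@(0,1) p4@ESC -> at (0,4): 0 [-], cum=1
Step 5: p0@(0,1) p1@ESC p2@ESC p3@(0,2) p4@ESC -> at (0,4): 0 [-], cum=1
Step 6: p0@(0,2) p1@ESC p2@ESC p3@ESC p4@ESC -> at (0,4): 0 [-], cum=1
Step 7: p0@ESC p1@ESC p2@ESC p3@ESC p4@ESC -> at (0,4): 0 [-], cum=1
Total visits = 1

Answer: 1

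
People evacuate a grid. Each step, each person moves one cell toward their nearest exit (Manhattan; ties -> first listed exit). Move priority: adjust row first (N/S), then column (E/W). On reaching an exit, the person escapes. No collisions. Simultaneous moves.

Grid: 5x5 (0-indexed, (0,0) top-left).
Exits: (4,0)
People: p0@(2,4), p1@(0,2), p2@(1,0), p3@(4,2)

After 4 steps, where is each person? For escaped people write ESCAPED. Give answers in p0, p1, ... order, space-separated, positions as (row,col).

Step 1: p0:(2,4)->(3,4) | p1:(0,2)->(1,2) | p2:(1,0)->(2,0) | p3:(4,2)->(4,1)
Step 2: p0:(3,4)->(4,4) | p1:(1,2)->(2,2) | p2:(2,0)->(3,0) | p3:(4,1)->(4,0)->EXIT
Step 3: p0:(4,4)->(4,3) | p1:(2,2)->(3,2) | p2:(3,0)->(4,0)->EXIT | p3:escaped
Step 4: p0:(4,3)->(4,2) | p1:(3,2)->(4,2) | p2:escaped | p3:escaped

(4,2) (4,2) ESCAPED ESCAPED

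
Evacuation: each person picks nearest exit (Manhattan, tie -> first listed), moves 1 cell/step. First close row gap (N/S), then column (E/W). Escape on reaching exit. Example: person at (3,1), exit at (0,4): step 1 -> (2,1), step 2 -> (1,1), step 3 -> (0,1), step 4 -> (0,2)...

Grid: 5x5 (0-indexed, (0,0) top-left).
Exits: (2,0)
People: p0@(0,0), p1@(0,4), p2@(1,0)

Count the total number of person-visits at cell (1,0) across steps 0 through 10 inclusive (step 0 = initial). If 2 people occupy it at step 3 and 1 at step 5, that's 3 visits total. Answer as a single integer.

Answer: 2

Derivation:
Step 0: p0@(0,0) p1@(0,4) p2@(1,0) -> at (1,0): 1 [p2], cum=1
Step 1: p0@(1,0) p1@(1,4) p2@ESC -> at (1,0): 1 [p0], cum=2
Step 2: p0@ESC p1@(2,4) p2@ESC -> at (1,0): 0 [-], cum=2
Step 3: p0@ESC p1@(2,3) p2@ESC -> at (1,0): 0 [-], cum=2
Step 4: p0@ESC p1@(2,2) p2@ESC -> at (1,0): 0 [-], cum=2
Step 5: p0@ESC p1@(2,1) p2@ESC -> at (1,0): 0 [-], cum=2
Step 6: p0@ESC p1@ESC p2@ESC -> at (1,0): 0 [-], cum=2
Total visits = 2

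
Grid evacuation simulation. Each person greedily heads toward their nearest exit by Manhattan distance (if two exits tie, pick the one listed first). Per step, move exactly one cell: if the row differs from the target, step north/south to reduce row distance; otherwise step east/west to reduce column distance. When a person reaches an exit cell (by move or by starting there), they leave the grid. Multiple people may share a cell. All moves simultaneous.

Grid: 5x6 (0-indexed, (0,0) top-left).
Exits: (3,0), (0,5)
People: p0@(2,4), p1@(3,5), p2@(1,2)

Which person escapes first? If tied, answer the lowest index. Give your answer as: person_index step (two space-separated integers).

Answer: 0 3

Derivation:
Step 1: p0:(2,4)->(1,4) | p1:(3,5)->(2,5) | p2:(1,2)->(2,2)
Step 2: p0:(1,4)->(0,4) | p1:(2,5)->(1,5) | p2:(2,2)->(3,2)
Step 3: p0:(0,4)->(0,5)->EXIT | p1:(1,5)->(0,5)->EXIT | p2:(3,2)->(3,1)
Step 4: p0:escaped | p1:escaped | p2:(3,1)->(3,0)->EXIT
Exit steps: [3, 3, 4]
First to escape: p0 at step 3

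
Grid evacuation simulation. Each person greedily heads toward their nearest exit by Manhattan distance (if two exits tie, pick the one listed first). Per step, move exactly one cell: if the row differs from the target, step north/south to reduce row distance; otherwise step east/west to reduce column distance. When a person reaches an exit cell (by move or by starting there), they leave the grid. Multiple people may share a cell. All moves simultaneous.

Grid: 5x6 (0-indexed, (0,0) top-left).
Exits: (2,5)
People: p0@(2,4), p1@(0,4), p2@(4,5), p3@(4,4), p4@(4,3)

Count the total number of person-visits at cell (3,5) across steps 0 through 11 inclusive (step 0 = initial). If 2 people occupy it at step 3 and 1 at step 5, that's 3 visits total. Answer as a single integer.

Step 0: p0@(2,4) p1@(0,4) p2@(4,5) p3@(4,4) p4@(4,3) -> at (3,5): 0 [-], cum=0
Step 1: p0@ESC p1@(1,4) p2@(3,5) p3@(3,4) p4@(3,3) -> at (3,5): 1 [p2], cum=1
Step 2: p0@ESC p1@(2,4) p2@ESC p3@(2,4) p4@(2,3) -> at (3,5): 0 [-], cum=1
Step 3: p0@ESC p1@ESC p2@ESC p3@ESC p4@(2,4) -> at (3,5): 0 [-], cum=1
Step 4: p0@ESC p1@ESC p2@ESC p3@ESC p4@ESC -> at (3,5): 0 [-], cum=1
Total visits = 1

Answer: 1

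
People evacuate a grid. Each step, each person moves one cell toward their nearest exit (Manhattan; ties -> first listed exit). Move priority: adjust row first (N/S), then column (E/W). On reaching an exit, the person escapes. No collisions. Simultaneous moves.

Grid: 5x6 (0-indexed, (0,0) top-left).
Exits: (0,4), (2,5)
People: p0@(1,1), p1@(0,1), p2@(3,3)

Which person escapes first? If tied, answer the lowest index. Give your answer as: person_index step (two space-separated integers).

Answer: 1 3

Derivation:
Step 1: p0:(1,1)->(0,1) | p1:(0,1)->(0,2) | p2:(3,3)->(2,3)
Step 2: p0:(0,1)->(0,2) | p1:(0,2)->(0,3) | p2:(2,3)->(2,4)
Step 3: p0:(0,2)->(0,3) | p1:(0,3)->(0,4)->EXIT | p2:(2,4)->(2,5)->EXIT
Step 4: p0:(0,3)->(0,4)->EXIT | p1:escaped | p2:escaped
Exit steps: [4, 3, 3]
First to escape: p1 at step 3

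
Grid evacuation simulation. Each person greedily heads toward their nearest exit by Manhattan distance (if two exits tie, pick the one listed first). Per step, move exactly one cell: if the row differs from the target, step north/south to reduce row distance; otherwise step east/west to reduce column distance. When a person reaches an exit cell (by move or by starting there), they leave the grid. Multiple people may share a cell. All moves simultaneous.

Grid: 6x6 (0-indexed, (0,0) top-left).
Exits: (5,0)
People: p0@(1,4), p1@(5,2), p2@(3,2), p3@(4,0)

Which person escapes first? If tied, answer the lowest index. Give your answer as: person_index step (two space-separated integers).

Step 1: p0:(1,4)->(2,4) | p1:(5,2)->(5,1) | p2:(3,2)->(4,2) | p3:(4,0)->(5,0)->EXIT
Step 2: p0:(2,4)->(3,4) | p1:(5,1)->(5,0)->EXIT | p2:(4,2)->(5,2) | p3:escaped
Step 3: p0:(3,4)->(4,4) | p1:escaped | p2:(5,2)->(5,1) | p3:escaped
Step 4: p0:(4,4)->(5,4) | p1:escaped | p2:(5,1)->(5,0)->EXIT | p3:escaped
Step 5: p0:(5,4)->(5,3) | p1:escaped | p2:escaped | p3:escaped
Step 6: p0:(5,3)->(5,2) | p1:escaped | p2:escaped | p3:escaped
Step 7: p0:(5,2)->(5,1) | p1:escaped | p2:escaped | p3:escaped
Step 8: p0:(5,1)->(5,0)->EXIT | p1:escaped | p2:escaped | p3:escaped
Exit steps: [8, 2, 4, 1]
First to escape: p3 at step 1

Answer: 3 1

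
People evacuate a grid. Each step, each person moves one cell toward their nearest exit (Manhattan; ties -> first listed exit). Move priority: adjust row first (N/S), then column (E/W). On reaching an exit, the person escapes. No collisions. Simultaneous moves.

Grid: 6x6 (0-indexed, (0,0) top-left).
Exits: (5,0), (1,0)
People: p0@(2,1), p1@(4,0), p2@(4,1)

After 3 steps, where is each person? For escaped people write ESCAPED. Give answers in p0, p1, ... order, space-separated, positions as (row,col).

Step 1: p0:(2,1)->(1,1) | p1:(4,0)->(5,0)->EXIT | p2:(4,1)->(5,1)
Step 2: p0:(1,1)->(1,0)->EXIT | p1:escaped | p2:(5,1)->(5,0)->EXIT

ESCAPED ESCAPED ESCAPED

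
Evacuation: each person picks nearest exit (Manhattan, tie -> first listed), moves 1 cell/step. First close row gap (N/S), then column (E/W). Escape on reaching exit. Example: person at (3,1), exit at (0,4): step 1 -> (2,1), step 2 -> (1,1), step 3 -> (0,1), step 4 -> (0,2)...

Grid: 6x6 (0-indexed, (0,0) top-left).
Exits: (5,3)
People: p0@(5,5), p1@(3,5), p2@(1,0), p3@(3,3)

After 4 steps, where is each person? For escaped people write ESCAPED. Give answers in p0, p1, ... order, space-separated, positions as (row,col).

Step 1: p0:(5,5)->(5,4) | p1:(3,5)->(4,5) | p2:(1,0)->(2,0) | p3:(3,3)->(4,3)
Step 2: p0:(5,4)->(5,3)->EXIT | p1:(4,5)->(5,5) | p2:(2,0)->(3,0) | p3:(4,3)->(5,3)->EXIT
Step 3: p0:escaped | p1:(5,5)->(5,4) | p2:(3,0)->(4,0) | p3:escaped
Step 4: p0:escaped | p1:(5,4)->(5,3)->EXIT | p2:(4,0)->(5,0) | p3:escaped

ESCAPED ESCAPED (5,0) ESCAPED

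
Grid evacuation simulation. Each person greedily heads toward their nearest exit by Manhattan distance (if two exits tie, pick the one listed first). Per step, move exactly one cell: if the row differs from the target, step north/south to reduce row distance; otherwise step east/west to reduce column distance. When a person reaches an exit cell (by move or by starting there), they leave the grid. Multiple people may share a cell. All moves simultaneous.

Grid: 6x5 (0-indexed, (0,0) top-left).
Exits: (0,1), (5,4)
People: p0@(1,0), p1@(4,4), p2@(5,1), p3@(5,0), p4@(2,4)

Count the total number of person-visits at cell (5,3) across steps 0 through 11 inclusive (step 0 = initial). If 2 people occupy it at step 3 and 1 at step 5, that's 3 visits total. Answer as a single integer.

Step 0: p0@(1,0) p1@(4,4) p2@(5,1) p3@(5,0) p4@(2,4) -> at (5,3): 0 [-], cum=0
Step 1: p0@(0,0) p1@ESC p2@(5,2) p3@(5,1) p4@(3,4) -> at (5,3): 0 [-], cum=0
Step 2: p0@ESC p1@ESC p2@(5,3) p3@(5,2) p4@(4,4) -> at (5,3): 1 [p2], cum=1
Step 3: p0@ESC p1@ESC p2@ESC p3@(5,3) p4@ESC -> at (5,3): 1 [p3], cum=2
Step 4: p0@ESC p1@ESC p2@ESC p3@ESC p4@ESC -> at (5,3): 0 [-], cum=2
Total visits = 2

Answer: 2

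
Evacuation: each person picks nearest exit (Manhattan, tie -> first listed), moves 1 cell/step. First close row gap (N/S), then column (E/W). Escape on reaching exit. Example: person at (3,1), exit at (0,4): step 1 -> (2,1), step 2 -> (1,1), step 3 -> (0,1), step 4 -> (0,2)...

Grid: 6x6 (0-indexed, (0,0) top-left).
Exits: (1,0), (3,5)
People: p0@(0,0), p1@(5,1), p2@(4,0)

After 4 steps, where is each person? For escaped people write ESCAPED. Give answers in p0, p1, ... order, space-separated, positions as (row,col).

Step 1: p0:(0,0)->(1,0)->EXIT | p1:(5,1)->(4,1) | p2:(4,0)->(3,0)
Step 2: p0:escaped | p1:(4,1)->(3,1) | p2:(3,0)->(2,0)
Step 3: p0:escaped | p1:(3,1)->(2,1) | p2:(2,0)->(1,0)->EXIT
Step 4: p0:escaped | p1:(2,1)->(1,1) | p2:escaped

ESCAPED (1,1) ESCAPED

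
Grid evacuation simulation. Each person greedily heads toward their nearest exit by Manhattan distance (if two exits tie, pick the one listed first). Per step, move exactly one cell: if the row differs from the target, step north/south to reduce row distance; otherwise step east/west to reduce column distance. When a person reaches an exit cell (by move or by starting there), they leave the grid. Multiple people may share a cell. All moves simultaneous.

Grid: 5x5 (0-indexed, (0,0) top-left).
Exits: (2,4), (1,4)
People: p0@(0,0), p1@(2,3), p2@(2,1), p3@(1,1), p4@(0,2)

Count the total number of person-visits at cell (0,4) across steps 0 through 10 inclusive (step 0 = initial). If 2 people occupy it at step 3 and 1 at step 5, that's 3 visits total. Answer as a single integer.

Answer: 0

Derivation:
Step 0: p0@(0,0) p1@(2,3) p2@(2,1) p3@(1,1) p4@(0,2) -> at (0,4): 0 [-], cum=0
Step 1: p0@(1,0) p1@ESC p2@(2,2) p3@(1,2) p4@(1,2) -> at (0,4): 0 [-], cum=0
Step 2: p0@(1,1) p1@ESC p2@(2,3) p3@(1,3) p4@(1,3) -> at (0,4): 0 [-], cum=0
Step 3: p0@(1,2) p1@ESC p2@ESC p3@ESC p4@ESC -> at (0,4): 0 [-], cum=0
Step 4: p0@(1,3) p1@ESC p2@ESC p3@ESC p4@ESC -> at (0,4): 0 [-], cum=0
Step 5: p0@ESC p1@ESC p2@ESC p3@ESC p4@ESC -> at (0,4): 0 [-], cum=0
Total visits = 0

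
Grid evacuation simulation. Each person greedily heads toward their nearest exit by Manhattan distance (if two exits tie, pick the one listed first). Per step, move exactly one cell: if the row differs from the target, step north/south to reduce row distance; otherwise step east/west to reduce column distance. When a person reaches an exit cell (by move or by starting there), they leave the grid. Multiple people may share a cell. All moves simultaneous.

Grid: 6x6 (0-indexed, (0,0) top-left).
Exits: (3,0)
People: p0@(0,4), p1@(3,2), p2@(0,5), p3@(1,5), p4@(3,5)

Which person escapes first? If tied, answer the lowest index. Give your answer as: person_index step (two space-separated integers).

Answer: 1 2

Derivation:
Step 1: p0:(0,4)->(1,4) | p1:(3,2)->(3,1) | p2:(0,5)->(1,5) | p3:(1,5)->(2,5) | p4:(3,5)->(3,4)
Step 2: p0:(1,4)->(2,4) | p1:(3,1)->(3,0)->EXIT | p2:(1,5)->(2,5) | p3:(2,5)->(3,5) | p4:(3,4)->(3,3)
Step 3: p0:(2,4)->(3,4) | p1:escaped | p2:(2,5)->(3,5) | p3:(3,5)->(3,4) | p4:(3,3)->(3,2)
Step 4: p0:(3,4)->(3,3) | p1:escaped | p2:(3,5)->(3,4) | p3:(3,4)->(3,3) | p4:(3,2)->(3,1)
Step 5: p0:(3,3)->(3,2) | p1:escaped | p2:(3,4)->(3,3) | p3:(3,3)->(3,2) | p4:(3,1)->(3,0)->EXIT
Step 6: p0:(3,2)->(3,1) | p1:escaped | p2:(3,3)->(3,2) | p3:(3,2)->(3,1) | p4:escaped
Step 7: p0:(3,1)->(3,0)->EXIT | p1:escaped | p2:(3,2)->(3,1) | p3:(3,1)->(3,0)->EXIT | p4:escaped
Step 8: p0:escaped | p1:escaped | p2:(3,1)->(3,0)->EXIT | p3:escaped | p4:escaped
Exit steps: [7, 2, 8, 7, 5]
First to escape: p1 at step 2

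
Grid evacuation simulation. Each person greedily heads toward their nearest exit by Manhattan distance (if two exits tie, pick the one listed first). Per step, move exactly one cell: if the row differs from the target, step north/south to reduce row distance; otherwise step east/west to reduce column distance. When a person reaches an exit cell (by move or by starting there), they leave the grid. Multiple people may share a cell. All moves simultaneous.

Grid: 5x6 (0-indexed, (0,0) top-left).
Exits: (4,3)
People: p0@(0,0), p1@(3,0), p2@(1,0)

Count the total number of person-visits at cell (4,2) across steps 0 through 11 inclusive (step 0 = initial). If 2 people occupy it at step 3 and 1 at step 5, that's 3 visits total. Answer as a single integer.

Answer: 3

Derivation:
Step 0: p0@(0,0) p1@(3,0) p2@(1,0) -> at (4,2): 0 [-], cum=0
Step 1: p0@(1,0) p1@(4,0) p2@(2,0) -> at (4,2): 0 [-], cum=0
Step 2: p0@(2,0) p1@(4,1) p2@(3,0) -> at (4,2): 0 [-], cum=0
Step 3: p0@(3,0) p1@(4,2) p2@(4,0) -> at (4,2): 1 [p1], cum=1
Step 4: p0@(4,0) p1@ESC p2@(4,1) -> at (4,2): 0 [-], cum=1
Step 5: p0@(4,1) p1@ESC p2@(4,2) -> at (4,2): 1 [p2], cum=2
Step 6: p0@(4,2) p1@ESC p2@ESC -> at (4,2): 1 [p0], cum=3
Step 7: p0@ESC p1@ESC p2@ESC -> at (4,2): 0 [-], cum=3
Total visits = 3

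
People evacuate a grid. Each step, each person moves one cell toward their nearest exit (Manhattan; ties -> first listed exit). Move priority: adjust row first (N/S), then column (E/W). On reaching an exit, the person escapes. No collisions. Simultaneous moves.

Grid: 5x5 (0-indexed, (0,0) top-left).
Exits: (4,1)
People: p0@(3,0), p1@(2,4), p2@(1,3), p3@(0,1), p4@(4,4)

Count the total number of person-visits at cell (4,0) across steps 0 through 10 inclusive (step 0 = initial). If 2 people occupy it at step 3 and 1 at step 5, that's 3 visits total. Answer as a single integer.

Answer: 1

Derivation:
Step 0: p0@(3,0) p1@(2,4) p2@(1,3) p3@(0,1) p4@(4,4) -> at (4,0): 0 [-], cum=0
Step 1: p0@(4,0) p1@(3,4) p2@(2,3) p3@(1,1) p4@(4,3) -> at (4,0): 1 [p0], cum=1
Step 2: p0@ESC p1@(4,4) p2@(3,3) p3@(2,1) p4@(4,2) -> at (4,0): 0 [-], cum=1
Step 3: p0@ESC p1@(4,3) p2@(4,3) p3@(3,1) p4@ESC -> at (4,0): 0 [-], cum=1
Step 4: p0@ESC p1@(4,2) p2@(4,2) p3@ESC p4@ESC -> at (4,0): 0 [-], cum=1
Step 5: p0@ESC p1@ESC p2@ESC p3@ESC p4@ESC -> at (4,0): 0 [-], cum=1
Total visits = 1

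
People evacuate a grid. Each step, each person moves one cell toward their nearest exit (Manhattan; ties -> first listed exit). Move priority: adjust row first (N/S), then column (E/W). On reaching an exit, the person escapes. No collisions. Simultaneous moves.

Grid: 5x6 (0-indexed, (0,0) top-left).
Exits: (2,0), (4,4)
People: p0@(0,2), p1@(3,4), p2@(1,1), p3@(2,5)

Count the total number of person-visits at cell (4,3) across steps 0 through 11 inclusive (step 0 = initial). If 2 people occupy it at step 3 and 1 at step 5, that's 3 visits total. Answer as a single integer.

Answer: 0

Derivation:
Step 0: p0@(0,2) p1@(3,4) p2@(1,1) p3@(2,5) -> at (4,3): 0 [-], cum=0
Step 1: p0@(1,2) p1@ESC p2@(2,1) p3@(3,5) -> at (4,3): 0 [-], cum=0
Step 2: p0@(2,2) p1@ESC p2@ESC p3@(4,5) -> at (4,3): 0 [-], cum=0
Step 3: p0@(2,1) p1@ESC p2@ESC p3@ESC -> at (4,3): 0 [-], cum=0
Step 4: p0@ESC p1@ESC p2@ESC p3@ESC -> at (4,3): 0 [-], cum=0
Total visits = 0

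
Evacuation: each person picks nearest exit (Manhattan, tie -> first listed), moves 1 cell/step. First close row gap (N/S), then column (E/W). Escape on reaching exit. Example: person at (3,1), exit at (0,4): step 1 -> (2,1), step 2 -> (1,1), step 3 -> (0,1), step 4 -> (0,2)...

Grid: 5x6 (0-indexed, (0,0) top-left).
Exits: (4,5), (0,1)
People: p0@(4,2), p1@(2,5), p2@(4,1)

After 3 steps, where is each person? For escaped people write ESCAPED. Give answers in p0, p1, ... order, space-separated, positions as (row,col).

Step 1: p0:(4,2)->(4,3) | p1:(2,5)->(3,5) | p2:(4,1)->(4,2)
Step 2: p0:(4,3)->(4,4) | p1:(3,5)->(4,5)->EXIT | p2:(4,2)->(4,3)
Step 3: p0:(4,4)->(4,5)->EXIT | p1:escaped | p2:(4,3)->(4,4)

ESCAPED ESCAPED (4,4)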